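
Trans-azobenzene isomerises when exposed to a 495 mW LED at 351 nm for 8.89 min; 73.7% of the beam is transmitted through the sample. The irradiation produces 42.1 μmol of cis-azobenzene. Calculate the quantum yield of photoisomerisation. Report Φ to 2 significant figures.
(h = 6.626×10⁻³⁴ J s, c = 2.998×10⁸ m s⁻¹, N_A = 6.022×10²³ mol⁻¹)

Φ = 0.21

Product: 42.1 μmol = 4.21×10⁻⁵ mol.
Photon energy at 351 nm: hc/λ = (6.626×10⁻³⁴)(2.998×10⁸)/(351×10⁻⁹) = 5.659×10⁻¹⁹ J.
Energy delivered: (495 mW)(533.4 s) = 264.0 J.
Photons incident: 264.0 / 5.659×10⁻¹⁹ = 4.665×10²⁰, i.e. 4.665×10²⁰/6.022×10²³ = 7.747×10⁻⁴ mol.
Fraction absorbed: 1 − 73.7/100 = 0.2630.
Photons absorbed: 0.2630 × 7.747×10⁻⁴ = 2.037×10⁻⁴ mol.
Φ = 4.21×10⁻⁵ mol / 2.037×10⁻⁴ mol photons = 0.21.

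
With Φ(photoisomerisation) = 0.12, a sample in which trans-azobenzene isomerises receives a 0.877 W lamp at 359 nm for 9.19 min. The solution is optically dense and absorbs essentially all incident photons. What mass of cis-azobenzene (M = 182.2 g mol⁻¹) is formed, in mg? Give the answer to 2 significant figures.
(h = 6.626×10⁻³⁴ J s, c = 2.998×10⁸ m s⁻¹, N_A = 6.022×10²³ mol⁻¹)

32 mg

Photon energy at 359 nm: hc/λ = (6.626×10⁻³⁴)(2.998×10⁸)/(359×10⁻⁹) = 5.533×10⁻¹⁹ J.
Energy delivered: (0.877 W)(551.4 s) = 483.6 J.
Photons incident: 483.6 / 5.533×10⁻¹⁹ = 8.740×10²⁰, i.e. 8.740×10²⁰/6.022×10²³ = 0.001451 mol.
Product: Φ × n_abs = 0.12 × 0.001451 = 1.741×10⁻⁴ mol.
Mass: 1.741×10⁻⁴ × 182.2 = 0.03172 g = 32 mg.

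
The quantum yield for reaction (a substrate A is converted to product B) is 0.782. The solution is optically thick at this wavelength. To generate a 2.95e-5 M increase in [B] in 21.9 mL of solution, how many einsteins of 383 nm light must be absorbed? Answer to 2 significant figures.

8.3e-7 einstein

Product: (2.95e-5 M)(0.0219 L) = 6.460e-7 mol.
Photons that must be absorbed: 6.460e-7 / 0.782 = 8.261e-7 mol.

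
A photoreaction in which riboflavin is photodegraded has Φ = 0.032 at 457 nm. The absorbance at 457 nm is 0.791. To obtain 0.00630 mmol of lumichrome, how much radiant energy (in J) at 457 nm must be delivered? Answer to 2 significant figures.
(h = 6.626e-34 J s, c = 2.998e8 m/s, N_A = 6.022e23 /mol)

Product: 0.00630 mmol = 6.30e-6 mol.
Photons that must be absorbed: 6.30e-6 / 0.032 = 1.969e-4 mol.
Fraction absorbed: 1 − 10^(−0.791) = 0.8382.
Incident photons needed: 1.969e-4 / 0.8382 = 2.349e-4 mol.
Photon energy: hc/λ = 4.347e-19 J; per mole, 2.618e5 J mol⁻¹.
Energy required: 2.349e-4 × 2.618e5 = 61 J.

61 J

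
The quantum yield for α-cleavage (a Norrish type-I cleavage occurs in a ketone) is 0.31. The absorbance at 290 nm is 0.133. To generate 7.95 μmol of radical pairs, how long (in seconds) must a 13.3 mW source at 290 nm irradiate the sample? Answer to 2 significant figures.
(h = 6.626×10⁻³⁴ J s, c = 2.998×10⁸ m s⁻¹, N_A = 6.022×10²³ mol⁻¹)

t ≈ 3000 s

Product: 7.95 μmol = 7.95×10⁻⁶ mol.
Photons that must be absorbed: 7.95×10⁻⁶ / 0.31 = 2.565×10⁻⁵ mol.
Fraction absorbed: 1 − 10^(−0.133) = 0.2638.
Incident photons needed: 2.565×10⁻⁵ / 0.2638 = 9.723×10⁻⁵ mol.
Photon energy: hc/λ = 6.850×10⁻¹⁹ J; per mole, 4.125×10⁵ J mol⁻¹.
Energy required: 9.723×10⁻⁵ × 4.125×10⁵ = 40.11 J.
Time: 40.11 J / 0.0133 W = 3000 s.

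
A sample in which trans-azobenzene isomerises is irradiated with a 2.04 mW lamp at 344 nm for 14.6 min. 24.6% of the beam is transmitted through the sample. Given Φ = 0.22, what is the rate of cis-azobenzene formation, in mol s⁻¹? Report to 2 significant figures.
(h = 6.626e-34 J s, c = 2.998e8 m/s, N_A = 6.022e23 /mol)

9.7e-10 mol s⁻¹

Photon energy at 344 nm: hc/λ = (6.626e-34)(2.998e8)/(344e-9) = 5.775e-19 J.
Energy delivered: (2.04 mW)(876 s) = 1.787 J.
Photons incident: 1.787 / 5.775e-19 = 3.094e18, i.e. 3.094e18/6.022e23 = 5.138e-6 mol.
Fraction absorbed: 1 − 24.6/100 = 0.7540.
Photons absorbed: 0.7540 × 5.138e-6 = 3.874e-6 mol.
Product formed: 0.22 × 3.874e-6 = 8.523e-7 mol.
Rate: 8.523e-7 / 876 s = 9.7e-10 mol s⁻¹.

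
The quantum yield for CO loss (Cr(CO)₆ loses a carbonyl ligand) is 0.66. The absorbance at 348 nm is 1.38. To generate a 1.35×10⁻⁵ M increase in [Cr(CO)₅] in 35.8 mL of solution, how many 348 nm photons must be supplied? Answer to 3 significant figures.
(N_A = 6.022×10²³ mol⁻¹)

Product: (1.35×10⁻⁵ M)(0.0358 L) = 4.833×10⁻⁷ mol.
Photons that must be absorbed: 4.833×10⁻⁷ / 0.66 = 7.323×10⁻⁷ mol.
Fraction absorbed: 1 − 10^(−1.38) = 0.9583.
Incident photons needed: 7.323×10⁻⁷ / 0.9583 = 7.642×10⁻⁷ mol.
Photon count: 7.642×10⁻⁷ × 6.022×10²³ = 4.60×10¹⁷.

4.60×10¹⁷ photons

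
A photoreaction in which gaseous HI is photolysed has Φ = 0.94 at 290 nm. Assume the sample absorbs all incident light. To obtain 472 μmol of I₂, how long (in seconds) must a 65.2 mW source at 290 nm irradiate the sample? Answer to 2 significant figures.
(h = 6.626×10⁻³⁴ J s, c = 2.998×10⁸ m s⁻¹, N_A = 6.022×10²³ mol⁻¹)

t ≈ 3200 s

Product: 472 μmol = 4.72×10⁻⁴ mol.
Photons that must be absorbed: 4.72×10⁻⁴ / 0.94 = 5.021×10⁻⁴ mol.
Photon energy: hc/λ = 6.850×10⁻¹⁹ J; per mole, 4.125×10⁵ J mol⁻¹.
Energy required: 5.021×10⁻⁴ × 4.125×10⁵ = 207.1 J.
Time: 207.1 J / 0.0652 W = 3200 s.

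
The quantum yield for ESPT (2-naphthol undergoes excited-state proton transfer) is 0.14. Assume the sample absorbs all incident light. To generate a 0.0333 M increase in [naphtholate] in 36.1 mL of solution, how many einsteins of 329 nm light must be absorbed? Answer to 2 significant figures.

Product: (0.0333 M)(0.0361 L) = 0.001202 mol.
Photons that must be absorbed: 0.001202 / 0.14 = 0.008586 mol.

0.0086 einstein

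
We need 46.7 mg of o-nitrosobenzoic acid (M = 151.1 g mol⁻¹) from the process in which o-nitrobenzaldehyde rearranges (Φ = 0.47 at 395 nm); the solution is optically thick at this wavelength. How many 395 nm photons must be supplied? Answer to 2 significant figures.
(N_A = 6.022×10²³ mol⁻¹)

Product: 46.7 mg / 151.1 g mol⁻¹ = 3.091×10⁻⁴ mol.
Photons that must be absorbed: 3.091×10⁻⁴ / 0.47 = 6.577×10⁻⁴ mol.
Photon count: 6.577×10⁻⁴ × 6.022×10²³ = 4.0×10²⁰.

4.0×10²⁰ photons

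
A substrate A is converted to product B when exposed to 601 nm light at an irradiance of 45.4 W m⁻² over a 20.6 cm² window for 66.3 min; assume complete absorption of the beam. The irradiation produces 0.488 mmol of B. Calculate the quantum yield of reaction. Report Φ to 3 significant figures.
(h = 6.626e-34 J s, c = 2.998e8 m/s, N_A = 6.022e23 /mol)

Product: 0.488 mmol = 4.88e-4 mol.
Photon energy at 601 nm: hc/λ = (6.626e-34)(2.998e8)/(601e-9) = 3.305e-19 J.
Energy delivered: (45.4 W m⁻²)(20.6e-4 m²)(3978 s) = 372.0 J.
Photons incident: 372.0 / 3.305e-19 = 1.126e21, i.e. 1.126e21/6.022e23 = 0.001870 mol.
Φ = 4.88e-4 mol / 0.001870 mol photons = 0.261.

Φ = 0.261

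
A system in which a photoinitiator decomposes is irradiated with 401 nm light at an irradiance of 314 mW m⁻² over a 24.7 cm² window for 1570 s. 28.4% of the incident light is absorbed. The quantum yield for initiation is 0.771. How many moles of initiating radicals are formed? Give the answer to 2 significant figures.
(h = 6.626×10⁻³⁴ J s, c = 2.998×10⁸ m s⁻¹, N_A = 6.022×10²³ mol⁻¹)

8.9×10⁻⁷ mol

Photon energy at 401 nm: hc/λ = (6.626×10⁻³⁴)(2.998×10⁸)/(401×10⁻⁹) = 4.954×10⁻¹⁹ J.
Energy delivered: (314 mW m⁻²)(24.7×10⁻⁴ m²)(1570 s) = 1.218 J.
Photons incident: 1.218 / 4.954×10⁻¹⁹ = 2.459×10¹⁸, i.e. 2.459×10¹⁸/6.022×10²³ = 4.083×10⁻⁶ mol.
Photons absorbed: 0.284 × 4.083×10⁻⁶ = 1.160×10⁻⁶ mol.
Product: Φ × n_abs = 0.771 × 1.160×10⁻⁶ = 8.944×10⁻⁷ mol.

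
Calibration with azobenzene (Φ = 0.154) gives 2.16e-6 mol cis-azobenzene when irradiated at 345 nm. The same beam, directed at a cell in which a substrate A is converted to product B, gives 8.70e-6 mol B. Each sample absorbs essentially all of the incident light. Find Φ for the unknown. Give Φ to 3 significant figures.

Photons absorbed by the actinometer: 2.16e-6 / 0.154 = 1.403e-5 mol.
Φ(unknown) = 8.70e-6 / 1.403e-5 = 0.620.

Φ = 0.620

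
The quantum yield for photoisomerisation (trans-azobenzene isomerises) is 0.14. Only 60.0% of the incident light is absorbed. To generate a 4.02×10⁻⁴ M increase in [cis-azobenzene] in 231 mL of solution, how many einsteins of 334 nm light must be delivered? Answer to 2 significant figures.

0.0011 einstein

Product: (4.02×10⁻⁴ M)(0.231 L) = 9.286×10⁻⁵ mol.
Photons that must be absorbed: 9.286×10⁻⁵ / 0.14 = 6.633×10⁻⁴ mol.
Incident photons needed: 6.633×10⁻⁴ / 0.600 = 0.001106 mol.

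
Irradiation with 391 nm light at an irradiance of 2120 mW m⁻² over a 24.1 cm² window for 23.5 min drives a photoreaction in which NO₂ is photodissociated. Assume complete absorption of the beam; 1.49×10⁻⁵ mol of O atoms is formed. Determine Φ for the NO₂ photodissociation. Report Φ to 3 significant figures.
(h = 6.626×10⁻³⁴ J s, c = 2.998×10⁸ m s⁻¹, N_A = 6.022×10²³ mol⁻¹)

Φ = 0.633

Photon energy at 391 nm: hc/λ = (6.626×10⁻³⁴)(2.998×10⁸)/(391×10⁻⁹) = 5.080×10⁻¹⁹ J.
Energy delivered: (2120 mW m⁻²)(24.1×10⁻⁴ m²)(1410 s) = 7.204 J.
Photons incident: 7.204 / 5.080×10⁻¹⁹ = 1.418×10¹⁹, i.e. 1.418×10¹⁹/6.022×10²³ = 2.355×10⁻⁵ mol.
Φ = 1.49×10⁻⁵ mol / 2.355×10⁻⁵ mol photons = 0.633.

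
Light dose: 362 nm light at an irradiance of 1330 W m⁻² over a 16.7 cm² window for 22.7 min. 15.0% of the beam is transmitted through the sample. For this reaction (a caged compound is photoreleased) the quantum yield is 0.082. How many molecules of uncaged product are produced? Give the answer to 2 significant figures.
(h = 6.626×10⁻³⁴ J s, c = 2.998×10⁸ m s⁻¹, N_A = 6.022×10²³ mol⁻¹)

Photon energy at 362 nm: hc/λ = (6.626×10⁻³⁴)(2.998×10⁸)/(362×10⁻⁹) = 5.487×10⁻¹⁹ J.
Energy delivered: (1330 W m⁻²)(16.7×10⁻⁴ m²)(1362 s) = 3025 J.
Photons incident: 3025 / 5.487×10⁻¹⁹ = 5.513×10²¹, i.e. 5.513×10²¹/6.022×10²³ = 0.009155 mol.
Fraction absorbed: 1 − 15.0/100 = 0.8500.
Photons absorbed: 0.8500 × 0.009155 = 0.007782 mol.
Product: Φ × n_abs = 0.082 × 0.007782 = 6.381×10⁻⁴ mol.
As a count: 6.381×10⁻⁴ × 6.022×10²³ = 3.8×10²⁰.

3.8×10²⁰ molecules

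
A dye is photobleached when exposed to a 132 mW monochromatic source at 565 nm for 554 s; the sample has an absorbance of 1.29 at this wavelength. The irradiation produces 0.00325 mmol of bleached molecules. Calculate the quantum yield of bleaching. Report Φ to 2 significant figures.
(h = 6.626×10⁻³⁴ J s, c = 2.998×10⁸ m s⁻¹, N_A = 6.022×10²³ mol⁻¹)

Φ = 0.0099

Product: 0.00325 mmol = 3.25×10⁻⁶ mol.
Photon energy at 565 nm: hc/λ = (6.626×10⁻³⁴)(2.998×10⁸)/(565×10⁻⁹) = 3.516×10⁻¹⁹ J.
Energy delivered: (132 mW)(554 s) = 73.13 J.
Photons incident: 73.13 / 3.516×10⁻¹⁹ = 2.080×10²⁰, i.e. 2.080×10²⁰/6.022×10²³ = 3.454×10⁻⁴ mol.
Fraction absorbed: 1 − 10^(−1.29) = 0.9487.
Photons absorbed: 0.9487 × 3.454×10⁻⁴ = 3.277×10⁻⁴ mol.
Φ = 3.25×10⁻⁶ mol / 3.277×10⁻⁴ mol photons = 0.0099.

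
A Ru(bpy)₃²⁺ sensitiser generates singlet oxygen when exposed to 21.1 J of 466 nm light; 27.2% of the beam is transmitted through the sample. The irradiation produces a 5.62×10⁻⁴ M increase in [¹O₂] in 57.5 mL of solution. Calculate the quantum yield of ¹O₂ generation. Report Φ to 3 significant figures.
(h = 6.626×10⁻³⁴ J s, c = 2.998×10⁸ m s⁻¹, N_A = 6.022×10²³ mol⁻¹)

Φ = 0.540

Product: (5.62×10⁻⁴ M)(0.0575 L) = 3.232×10⁻⁵ mol.
Photon energy at 466 nm: hc/λ = (6.626×10⁻³⁴)(2.998×10⁸)/(466×10⁻⁹) = 4.263×10⁻¹⁹ J.
Photons incident: 21.1 / 4.263×10⁻¹⁹ = 4.950×10¹⁹, i.e. 4.950×10¹⁹/6.022×10²³ = 8.220×10⁻⁵ mol.
Fraction absorbed: 1 − 27.2/100 = 0.7280.
Photons absorbed: 0.7280 × 8.220×10⁻⁵ = 5.984×10⁻⁵ mol.
Φ = 3.232×10⁻⁵ mol / 5.984×10⁻⁵ mol photons = 0.540.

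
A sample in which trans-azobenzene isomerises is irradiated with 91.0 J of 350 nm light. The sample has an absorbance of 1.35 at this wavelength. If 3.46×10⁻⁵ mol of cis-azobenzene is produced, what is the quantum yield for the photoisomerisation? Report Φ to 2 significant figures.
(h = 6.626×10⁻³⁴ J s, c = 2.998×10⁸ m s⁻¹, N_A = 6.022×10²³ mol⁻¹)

Φ = 0.14

Photon energy at 350 nm: hc/λ = (6.626×10⁻³⁴)(2.998×10⁸)/(350×10⁻⁹) = 5.676×10⁻¹⁹ J.
Photons incident: 91.0 / 5.676×10⁻¹⁹ = 1.603×10²⁰, i.e. 1.603×10²⁰/6.022×10²³ = 2.662×10⁻⁴ mol.
Fraction absorbed: 1 − 10^(−1.35) = 0.9553.
Photons absorbed: 0.9553 × 2.662×10⁻⁴ = 2.543×10⁻⁴ mol.
Φ = 3.46×10⁻⁵ mol / 2.543×10⁻⁴ mol photons = 0.14.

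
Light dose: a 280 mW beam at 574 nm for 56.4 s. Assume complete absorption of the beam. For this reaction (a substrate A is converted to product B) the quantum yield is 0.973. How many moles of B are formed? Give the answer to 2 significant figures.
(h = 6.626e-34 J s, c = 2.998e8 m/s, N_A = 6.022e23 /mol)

7.4e-5 mol

Photon energy at 574 nm: hc/λ = (6.626e-34)(2.998e8)/(574e-9) = 3.461e-19 J.
Energy delivered: (280 mW)(56.4 s) = 15.79 J.
Photons incident: 15.79 / 3.461e-19 = 4.562e19, i.e. 4.562e19/6.022e23 = 7.576e-5 mol.
Product: Φ × n_abs = 0.973 × 7.576e-5 = 7.371e-5 mol.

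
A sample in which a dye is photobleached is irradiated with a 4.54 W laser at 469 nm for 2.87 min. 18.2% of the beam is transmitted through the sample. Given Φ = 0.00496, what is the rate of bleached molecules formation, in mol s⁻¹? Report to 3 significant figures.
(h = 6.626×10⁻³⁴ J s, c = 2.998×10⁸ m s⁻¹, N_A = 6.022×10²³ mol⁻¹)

Photon energy at 469 nm: hc/λ = (6.626×10⁻³⁴)(2.998×10⁸)/(469×10⁻⁹) = 4.236×10⁻¹⁹ J.
Energy delivered: (4.54 W)(172.2 s) = 781.8 J.
Photons incident: 781.8 / 4.236×10⁻¹⁹ = 1.846×10²¹, i.e. 1.846×10²¹/6.022×10²³ = 0.003065 mol.
Fraction absorbed: 1 − 18.2/100 = 0.8180.
Photons absorbed: 0.8180 × 0.003065 = 0.002507 mol.
Product formed: 0.00496 × 0.002507 = 1.243×10⁻⁵ mol.
Rate: 1.243×10⁻⁵ / 172.2 s = 7.22×10⁻⁸ mol s⁻¹.

7.22×10⁻⁸ mol s⁻¹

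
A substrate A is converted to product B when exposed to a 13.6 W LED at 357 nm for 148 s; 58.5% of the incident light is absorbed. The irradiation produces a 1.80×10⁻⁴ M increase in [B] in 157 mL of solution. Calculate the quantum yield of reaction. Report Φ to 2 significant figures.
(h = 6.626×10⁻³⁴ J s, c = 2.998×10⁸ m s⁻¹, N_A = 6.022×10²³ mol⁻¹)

Product: (1.80×10⁻⁴ M)(0.157 L) = 2.826×10⁻⁵ mol.
Photon energy at 357 nm: hc/λ = (6.626×10⁻³⁴)(2.998×10⁸)/(357×10⁻⁹) = 5.564×10⁻¹⁹ J.
Energy delivered: (13.6 W)(148 s) = 2013 J.
Photons incident: 2013 / 5.564×10⁻¹⁹ = 3.618×10²¹, i.e. 3.618×10²¹/6.022×10²³ = 0.006008 mol.
Photons absorbed: 0.585 × 0.006008 = 0.003515 mol.
Φ = 2.826×10⁻⁵ mol / 0.003515 mol photons = 0.0080.

Φ = 0.0080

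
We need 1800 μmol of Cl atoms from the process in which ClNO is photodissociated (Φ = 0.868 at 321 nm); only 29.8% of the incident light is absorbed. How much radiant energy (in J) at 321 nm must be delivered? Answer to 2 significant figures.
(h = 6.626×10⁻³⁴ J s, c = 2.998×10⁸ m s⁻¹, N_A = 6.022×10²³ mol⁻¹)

2600 J

Product: 1800 μmol = 0.00180 mol.
Photons that must be absorbed: 0.00180 / 0.868 = 0.002074 mol.
Incident photons needed: 0.002074 / 0.298 = 0.006960 mol.
Photon energy: hc/λ = 6.188×10⁻¹⁹ J; per mole, 3.726×10⁵ J mol⁻¹.
Energy required: 0.006960 × 3.726×10⁵ = 2600 J.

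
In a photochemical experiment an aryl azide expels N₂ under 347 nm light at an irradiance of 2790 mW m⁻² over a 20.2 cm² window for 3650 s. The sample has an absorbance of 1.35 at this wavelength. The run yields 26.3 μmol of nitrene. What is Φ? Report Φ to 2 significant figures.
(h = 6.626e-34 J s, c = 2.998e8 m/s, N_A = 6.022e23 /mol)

Φ = 0.46

Product: 26.3 μmol = 2.63e-5 mol.
Photon energy at 347 nm: hc/λ = (6.626e-34)(2.998e8)/(347e-9) = 5.725e-19 J.
Energy delivered: (2790 mW m⁻²)(20.2e-4 m²)(3650 s) = 20.57 J.
Photons incident: 20.57 / 5.725e-19 = 3.593e19, i.e. 3.593e19/6.022e23 = 5.966e-5 mol.
Fraction absorbed: 1 − 10^(−1.35) = 0.9553.
Photons absorbed: 0.9553 × 5.966e-5 = 5.699e-5 mol.
Φ = 2.63e-5 mol / 5.699e-5 mol photons = 0.46.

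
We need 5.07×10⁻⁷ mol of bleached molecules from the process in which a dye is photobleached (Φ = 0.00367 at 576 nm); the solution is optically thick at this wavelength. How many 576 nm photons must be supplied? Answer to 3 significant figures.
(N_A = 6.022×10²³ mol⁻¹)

Photons that must be absorbed: 5.07×10⁻⁷ / 0.00367 = 1.381×10⁻⁴ mol.
Photon count: 1.381×10⁻⁴ × 6.022×10²³ = 8.32×10¹⁹.

8.32×10¹⁹ photons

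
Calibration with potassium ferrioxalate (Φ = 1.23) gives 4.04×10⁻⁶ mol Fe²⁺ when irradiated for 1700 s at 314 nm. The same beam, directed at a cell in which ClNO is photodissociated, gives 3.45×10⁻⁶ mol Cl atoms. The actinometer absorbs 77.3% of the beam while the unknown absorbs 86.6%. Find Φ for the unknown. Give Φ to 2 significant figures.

Φ = 0.94

Photons absorbed by the actinometer: 4.04×10⁻⁶ / 1.23 = 3.285×10⁻⁶ mol.
Incident flux: 3.285×10⁻⁶ / 0.773 = 4.250×10⁻⁶ einstein.
Absorbed by unknown: 0.866 × 4.250×10⁻⁶ = 3.680×10⁻⁶ mol.
Φ(unknown) = 3.45×10⁻⁶ / 3.680×10⁻⁶ = 0.94.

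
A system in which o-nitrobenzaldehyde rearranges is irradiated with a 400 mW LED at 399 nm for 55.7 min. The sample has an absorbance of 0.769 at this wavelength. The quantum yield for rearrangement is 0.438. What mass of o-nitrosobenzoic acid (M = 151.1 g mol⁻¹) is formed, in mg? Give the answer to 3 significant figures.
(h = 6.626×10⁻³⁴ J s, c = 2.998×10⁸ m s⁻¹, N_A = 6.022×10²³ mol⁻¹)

Photon energy at 399 nm: hc/λ = (6.626×10⁻³⁴)(2.998×10⁸)/(399×10⁻⁹) = 4.979×10⁻¹⁹ J.
Energy delivered: (400 mW)(3342 s) = 1337 J.
Photons incident: 1337 / 4.979×10⁻¹⁹ = 2.685×10²¹, i.e. 2.685×10²¹/6.022×10²³ = 0.004459 mol.
Fraction absorbed: 1 − 10^(−0.769) = 0.8298.
Photons absorbed: 0.8298 × 0.004459 = 0.003700 mol.
Product: Φ × n_abs = 0.438 × 0.003700 = 0.001621 mol.
Mass: 0.001621 × 151.1 = 0.2449 g = 245 mg.

245 mg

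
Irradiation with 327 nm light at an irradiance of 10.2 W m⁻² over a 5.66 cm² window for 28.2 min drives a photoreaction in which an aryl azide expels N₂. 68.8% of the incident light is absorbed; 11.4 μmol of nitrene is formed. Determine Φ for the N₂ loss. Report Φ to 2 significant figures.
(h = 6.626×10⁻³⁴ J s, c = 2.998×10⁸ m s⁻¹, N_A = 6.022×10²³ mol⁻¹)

Product: 11.4 μmol = 1.14×10⁻⁵ mol.
Photon energy at 327 nm: hc/λ = (6.626×10⁻³⁴)(2.998×10⁸)/(327×10⁻⁹) = 6.075×10⁻¹⁹ J.
Energy delivered: (10.2 W m⁻²)(5.66×10⁻⁴ m²)(1692 s) = 9.768 J.
Photons incident: 9.768 / 6.075×10⁻¹⁹ = 1.608×10¹⁹, i.e. 1.608×10¹⁹/6.022×10²³ = 2.670×10⁻⁵ mol.
Photons absorbed: 0.688 × 2.670×10⁻⁵ = 1.837×10⁻⁵ mol.
Φ = 1.14×10⁻⁵ mol / 1.837×10⁻⁵ mol photons = 0.62.

Φ = 0.62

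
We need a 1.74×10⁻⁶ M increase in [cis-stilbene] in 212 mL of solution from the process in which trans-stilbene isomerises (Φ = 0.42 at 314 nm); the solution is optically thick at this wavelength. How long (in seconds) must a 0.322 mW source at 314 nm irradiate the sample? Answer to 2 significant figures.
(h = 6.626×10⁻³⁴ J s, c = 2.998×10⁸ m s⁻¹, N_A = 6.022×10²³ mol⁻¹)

Product: (1.74×10⁻⁶ M)(0.212 L) = 3.689×10⁻⁷ mol.
Photons that must be absorbed: 3.689×10⁻⁷ / 0.42 = 8.783×10⁻⁷ mol.
Photon energy: hc/λ = 6.326×10⁻¹⁹ J; per mole, 3.810×10⁵ J mol⁻¹.
Energy required: 8.783×10⁻⁷ × 3.810×10⁵ = 0.3346 J.
Time: 0.3346 J / 0.000322 W = 1000 s.

t ≈ 1000 s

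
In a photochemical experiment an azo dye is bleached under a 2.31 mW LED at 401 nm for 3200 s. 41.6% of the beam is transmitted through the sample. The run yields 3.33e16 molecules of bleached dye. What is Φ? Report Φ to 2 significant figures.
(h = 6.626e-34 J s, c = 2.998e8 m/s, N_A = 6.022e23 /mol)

Φ = 0.0038

Product: 3.33e16 / 6.022e23 = 5.530e-8 mol.
Photon energy at 401 nm: hc/λ = (6.626e-34)(2.998e8)/(401e-9) = 4.954e-19 J.
Energy delivered: (2.31 mW)(3200 s) = 7.392 J.
Photons incident: 7.392 / 4.954e-19 = 1.492e19, i.e. 1.492e19/6.022e23 = 2.478e-5 mol.
Fraction absorbed: 1 − 41.6/100 = 0.5840.
Photons absorbed: 0.5840 × 2.478e-5 = 1.447e-5 mol.
Φ = 5.530e-8 mol / 1.447e-5 mol photons = 0.0038.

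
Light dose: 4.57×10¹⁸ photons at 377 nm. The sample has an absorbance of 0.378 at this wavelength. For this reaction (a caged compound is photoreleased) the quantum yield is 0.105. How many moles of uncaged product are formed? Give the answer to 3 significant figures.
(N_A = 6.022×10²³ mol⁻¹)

Moles of photons: 4.57×10¹⁸ / 6.022×10²³ = 7.589×10⁻⁶ mol.
Fraction absorbed: 1 − 10^(−0.378) = 0.5812.
Photons absorbed: 0.5812 × 7.589×10⁻⁶ = 4.411×10⁻⁶ mol.
Product: Φ × n_abs = 0.105 × 4.411×10⁻⁶ = 4.632×10⁻⁷ mol.

4.63×10⁻⁷ mol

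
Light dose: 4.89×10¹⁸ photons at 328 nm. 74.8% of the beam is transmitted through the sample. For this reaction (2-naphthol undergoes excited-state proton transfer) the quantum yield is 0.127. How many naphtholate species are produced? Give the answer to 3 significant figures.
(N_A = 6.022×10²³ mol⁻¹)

Moles of photons: 4.89×10¹⁸ / 6.022×10²³ = 8.120×10⁻⁶ mol.
Fraction absorbed: 1 − 74.8/100 = 0.2520.
Photons absorbed: 0.2520 × 8.120×10⁻⁶ = 2.046×10⁻⁶ mol.
Product: Φ × n_abs = 0.127 × 2.046×10⁻⁶ = 2.598×10⁻⁷ mol.
As a count: 2.598×10⁻⁷ × 6.022×10²³ = 1.56×10¹⁷.

1.56×10¹⁷ species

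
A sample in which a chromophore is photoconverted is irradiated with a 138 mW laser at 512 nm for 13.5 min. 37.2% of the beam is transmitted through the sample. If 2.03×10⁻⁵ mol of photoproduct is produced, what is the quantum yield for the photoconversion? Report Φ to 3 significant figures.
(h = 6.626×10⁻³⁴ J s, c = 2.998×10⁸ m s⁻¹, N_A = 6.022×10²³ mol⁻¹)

Photon energy at 512 nm: hc/λ = (6.626×10⁻³⁴)(2.998×10⁸)/(512×10⁻⁹) = 3.880×10⁻¹⁹ J.
Energy delivered: (138 mW)(810 s) = 111.8 J.
Photons incident: 111.8 / 3.880×10⁻¹⁹ = 2.881×10²⁰, i.e. 2.881×10²⁰/6.022×10²³ = 4.784×10⁻⁴ mol.
Fraction absorbed: 1 − 37.2/100 = 0.6280.
Photons absorbed: 0.6280 × 4.784×10⁻⁴ = 3.004×10⁻⁴ mol.
Φ = 2.03×10⁻⁵ mol / 3.004×10⁻⁴ mol photons = 0.0676.

Φ = 0.0676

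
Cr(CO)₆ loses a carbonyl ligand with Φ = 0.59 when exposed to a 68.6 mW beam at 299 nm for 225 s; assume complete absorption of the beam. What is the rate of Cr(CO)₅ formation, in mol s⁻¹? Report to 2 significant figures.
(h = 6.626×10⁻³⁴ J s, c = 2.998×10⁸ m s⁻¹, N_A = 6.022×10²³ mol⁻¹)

1.0×10⁻⁷ mol s⁻¹

Photon energy at 299 nm: hc/λ = (6.626×10⁻³⁴)(2.998×10⁸)/(299×10⁻⁹) = 6.644×10⁻¹⁹ J.
Energy delivered: (68.6 mW)(225 s) = 15.43 J.
Photons incident: 15.43 / 6.644×10⁻¹⁹ = 2.322×10¹⁹, i.e. 2.322×10¹⁹/6.022×10²³ = 3.856×10⁻⁵ mol.
Product formed: 0.59 × 3.856×10⁻⁵ = 2.275×10⁻⁵ mol.
Rate: 2.275×10⁻⁵ / 225 s = 1.0×10⁻⁷ mol s⁻¹.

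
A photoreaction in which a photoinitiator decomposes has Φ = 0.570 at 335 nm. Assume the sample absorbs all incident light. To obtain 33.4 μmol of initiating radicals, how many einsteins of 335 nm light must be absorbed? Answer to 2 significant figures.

Product: 33.4 μmol = 3.34×10⁻⁵ mol.
Photons that must be absorbed: 3.34×10⁻⁵ / 0.570 = 5.860×10⁻⁵ mol.

5.9×10⁻⁵ einstein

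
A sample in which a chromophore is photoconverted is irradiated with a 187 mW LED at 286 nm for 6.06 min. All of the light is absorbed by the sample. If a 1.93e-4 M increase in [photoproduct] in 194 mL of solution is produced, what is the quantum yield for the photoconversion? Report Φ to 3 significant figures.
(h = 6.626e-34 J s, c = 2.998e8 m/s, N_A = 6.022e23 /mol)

Product: (1.93e-4 M)(0.194 L) = 3.744e-5 mol.
Photon energy at 286 nm: hc/λ = (6.626e-34)(2.998e8)/(286e-9) = 6.946e-19 J.
Energy delivered: (187 mW)(363.6 s) = 67.99 J.
Photons incident: 67.99 / 6.946e-19 = 9.788e19, i.e. 9.788e19/6.022e23 = 1.625e-4 mol.
Φ = 3.744e-5 mol / 1.625e-4 mol photons = 0.230.

Φ = 0.230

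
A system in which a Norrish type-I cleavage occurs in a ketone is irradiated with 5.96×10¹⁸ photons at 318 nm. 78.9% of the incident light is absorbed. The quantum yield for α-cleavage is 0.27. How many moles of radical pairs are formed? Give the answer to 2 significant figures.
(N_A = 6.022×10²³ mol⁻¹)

2.1×10⁻⁶ mol

Moles of photons: 5.96×10¹⁸ / 6.022×10²³ = 9.897×10⁻⁶ mol.
Photons absorbed: 0.789 × 9.897×10⁻⁶ = 7.809×10⁻⁶ mol.
Product: Φ × n_abs = 0.27 × 7.809×10⁻⁶ = 2.108×10⁻⁶ mol.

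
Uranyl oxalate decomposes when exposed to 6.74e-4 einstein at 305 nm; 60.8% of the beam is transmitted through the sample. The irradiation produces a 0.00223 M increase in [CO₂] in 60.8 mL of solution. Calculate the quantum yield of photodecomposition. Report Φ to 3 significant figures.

Product: (0.00223 M)(0.0608 L) = 1.356e-4 mol.
Fraction absorbed: 1 − 60.8/100 = 0.3920.
Photons absorbed: 0.3920 × 6.74e-4 = 2.642e-4 mol.
Φ = 1.356e-4 mol / 2.642e-4 mol photons = 0.513.

Φ = 0.513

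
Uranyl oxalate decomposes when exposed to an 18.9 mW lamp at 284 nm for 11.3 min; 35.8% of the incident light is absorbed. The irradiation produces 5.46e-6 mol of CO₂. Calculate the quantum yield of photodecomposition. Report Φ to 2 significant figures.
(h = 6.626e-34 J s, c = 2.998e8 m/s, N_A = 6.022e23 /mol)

Φ = 0.50

Photon energy at 284 nm: hc/λ = (6.626e-34)(2.998e8)/(284e-9) = 6.995e-19 J.
Energy delivered: (18.9 mW)(678 s) = 12.81 J.
Photons incident: 12.81 / 6.995e-19 = 1.831e19, i.e. 1.831e19/6.022e23 = 3.041e-5 mol.
Photons absorbed: 0.358 × 3.041e-5 = 1.089e-5 mol.
Φ = 5.46e-6 mol / 1.089e-5 mol photons = 0.50.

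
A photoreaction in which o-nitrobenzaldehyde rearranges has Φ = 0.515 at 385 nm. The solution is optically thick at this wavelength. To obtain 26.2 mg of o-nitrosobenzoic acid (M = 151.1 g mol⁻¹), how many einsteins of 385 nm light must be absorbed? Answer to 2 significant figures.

3.4×10⁻⁴ einstein

Product: 26.2 mg / 151.1 g mol⁻¹ = 1.734×10⁻⁴ mol.
Photons that must be absorbed: 1.734×10⁻⁴ / 0.515 = 3.367×10⁻⁴ mol.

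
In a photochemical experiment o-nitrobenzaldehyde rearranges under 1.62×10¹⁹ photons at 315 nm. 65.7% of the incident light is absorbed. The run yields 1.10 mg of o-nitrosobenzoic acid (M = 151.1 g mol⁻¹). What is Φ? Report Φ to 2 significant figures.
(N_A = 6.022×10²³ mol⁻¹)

Φ = 0.41

Product: 1.10 mg / 151.1 g mol⁻¹ = 7.280×10⁻⁶ mol.
Moles of photons: 1.62×10¹⁹ / 6.022×10²³ = 2.690×10⁻⁵ mol.
Photons absorbed: 0.657 × 2.690×10⁻⁵ = 1.767×10⁻⁵ mol.
Φ = 7.280×10⁻⁶ mol / 1.767×10⁻⁵ mol photons = 0.41.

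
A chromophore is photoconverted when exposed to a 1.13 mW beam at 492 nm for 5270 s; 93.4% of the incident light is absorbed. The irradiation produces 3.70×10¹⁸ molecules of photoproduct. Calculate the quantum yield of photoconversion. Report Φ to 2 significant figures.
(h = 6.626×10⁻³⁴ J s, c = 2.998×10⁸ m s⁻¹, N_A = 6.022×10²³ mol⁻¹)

Product: 3.70×10¹⁸ / 6.022×10²³ = 6.144×10⁻⁶ mol.
Photon energy at 492 nm: hc/λ = (6.626×10⁻³⁴)(2.998×10⁸)/(492×10⁻⁹) = 4.038×10⁻¹⁹ J.
Energy delivered: (1.13 mW)(5270 s) = 5.955 J.
Photons incident: 5.955 / 4.038×10⁻¹⁹ = 1.475×10¹⁹, i.e. 1.475×10¹⁹/6.022×10²³ = 2.449×10⁻⁵ mol.
Photons absorbed: 0.934 × 2.449×10⁻⁵ = 2.287×10⁻⁵ mol.
Φ = 6.144×10⁻⁶ mol / 2.287×10⁻⁵ mol photons = 0.27.

Φ = 0.27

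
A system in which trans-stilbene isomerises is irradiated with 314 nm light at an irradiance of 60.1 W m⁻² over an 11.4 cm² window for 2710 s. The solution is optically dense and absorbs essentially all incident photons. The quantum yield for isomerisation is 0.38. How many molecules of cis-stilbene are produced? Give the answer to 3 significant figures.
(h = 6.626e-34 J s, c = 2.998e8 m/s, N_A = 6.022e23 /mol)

1.12e20 molecules

Photon energy at 314 nm: hc/λ = (6.626e-34)(2.998e8)/(314e-9) = 6.326e-19 J.
Energy delivered: (60.1 W m⁻²)(11.4e-4 m²)(2710 s) = 185.7 J.
Photons incident: 185.7 / 6.326e-19 = 2.936e20, i.e. 2.936e20/6.022e23 = 4.875e-4 mol.
Product: Φ × n_abs = 0.38 × 4.875e-4 = 1.853e-4 mol.
As a count: 1.853e-4 × 6.022e23 = 1.12e20.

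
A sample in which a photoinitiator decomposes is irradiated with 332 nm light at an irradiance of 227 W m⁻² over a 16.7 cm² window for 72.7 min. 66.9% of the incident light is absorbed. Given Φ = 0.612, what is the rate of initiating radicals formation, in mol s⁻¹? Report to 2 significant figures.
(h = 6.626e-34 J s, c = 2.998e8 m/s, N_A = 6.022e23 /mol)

Photon energy at 332 nm: hc/λ = (6.626e-34)(2.998e8)/(332e-9) = 5.983e-19 J.
Energy delivered: (227 W m⁻²)(16.7e-4 m²)(4362 s) = 1654 J.
Photons incident: 1654 / 5.983e-19 = 2.764e21, i.e. 2.764e21/6.022e23 = 0.004590 mol.
Photons absorbed: 0.669 × 0.004590 = 0.003071 mol.
Product formed: 0.612 × 0.003071 = 0.001879 mol.
Rate: 0.001879 / 4362 s = 4.3e-7 mol s⁻¹.

4.3e-7 mol s⁻¹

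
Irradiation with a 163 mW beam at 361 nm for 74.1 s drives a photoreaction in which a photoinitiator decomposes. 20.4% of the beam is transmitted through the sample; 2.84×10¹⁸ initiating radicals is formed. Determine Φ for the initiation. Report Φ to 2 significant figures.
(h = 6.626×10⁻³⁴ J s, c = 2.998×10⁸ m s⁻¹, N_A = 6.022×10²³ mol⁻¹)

Φ = 0.16

Product: 2.84×10¹⁸ / 6.022×10²³ = 4.716×10⁻⁶ mol.
Photon energy at 361 nm: hc/λ = (6.626×10⁻³⁴)(2.998×10⁸)/(361×10⁻⁹) = 5.503×10⁻¹⁹ J.
Energy delivered: (163 mW)(74.1 s) = 12.08 J.
Photons incident: 12.08 / 5.503×10⁻¹⁹ = 2.195×10¹⁹, i.e. 2.195×10¹⁹/6.022×10²³ = 3.645×10⁻⁵ mol.
Fraction absorbed: 1 − 20.4/100 = 0.7960.
Photons absorbed: 0.7960 × 3.645×10⁻⁵ = 2.901×10⁻⁵ mol.
Φ = 4.716×10⁻⁶ mol / 2.901×10⁻⁵ mol photons = 0.16.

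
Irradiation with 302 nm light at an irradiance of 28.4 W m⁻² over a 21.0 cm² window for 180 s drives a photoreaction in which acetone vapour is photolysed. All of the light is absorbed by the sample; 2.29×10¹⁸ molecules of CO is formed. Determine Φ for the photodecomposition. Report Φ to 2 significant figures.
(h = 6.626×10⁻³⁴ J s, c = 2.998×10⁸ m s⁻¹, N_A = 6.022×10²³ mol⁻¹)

Product: 2.29×10¹⁸ / 6.022×10²³ = 3.803×10⁻⁶ mol.
Photon energy at 302 nm: hc/λ = (6.626×10⁻³⁴)(2.998×10⁸)/(302×10⁻⁹) = 6.578×10⁻¹⁹ J.
Energy delivered: (28.4 W m⁻²)(21.0×10⁻⁴ m²)(180 s) = 10.74 J.
Photons incident: 10.74 / 6.578×10⁻¹⁹ = 1.633×10¹⁹, i.e. 1.633×10¹⁹/6.022×10²³ = 2.712×10⁻⁵ mol.
Φ = 3.803×10⁻⁶ mol / 2.712×10⁻⁵ mol photons = 0.14.

Φ = 0.14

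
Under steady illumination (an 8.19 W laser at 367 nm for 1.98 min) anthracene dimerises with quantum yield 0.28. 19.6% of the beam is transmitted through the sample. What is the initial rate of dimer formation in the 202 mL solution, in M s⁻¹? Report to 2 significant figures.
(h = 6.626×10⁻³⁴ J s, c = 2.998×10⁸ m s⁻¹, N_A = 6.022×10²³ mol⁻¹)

Photon energy at 367 nm: hc/λ = (6.626×10⁻³⁴)(2.998×10⁸)/(367×10⁻⁹) = 5.413×10⁻¹⁹ J.
Energy delivered: (8.19 W)(118.8 s) = 973.0 J.
Photons incident: 973.0 / 5.413×10⁻¹⁹ = 1.798×10²¹, i.e. 1.798×10²¹/6.022×10²³ = 0.002986 mol.
Fraction absorbed: 1 − 19.6/100 = 0.8040.
Photons absorbed: 0.8040 × 0.002986 = 0.002401 mol.
Product formed: 0.28 × 0.002401 = 6.723×10⁻⁴ mol.
Rate: 6.723×10⁻⁴ mol / (118.8 s × 0.202 L) = 2.8×10⁻⁵ M s⁻¹.

2.8×10⁻⁵ M s⁻¹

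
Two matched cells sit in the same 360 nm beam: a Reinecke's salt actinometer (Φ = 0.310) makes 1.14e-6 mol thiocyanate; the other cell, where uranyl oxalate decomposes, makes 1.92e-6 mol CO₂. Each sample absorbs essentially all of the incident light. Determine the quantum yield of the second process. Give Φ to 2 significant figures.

Φ = 0.52

Photons absorbed by the actinometer: 1.14e-6 / 0.310 = 3.677e-6 mol.
Φ(unknown) = 1.92e-6 / 3.677e-6 = 0.52.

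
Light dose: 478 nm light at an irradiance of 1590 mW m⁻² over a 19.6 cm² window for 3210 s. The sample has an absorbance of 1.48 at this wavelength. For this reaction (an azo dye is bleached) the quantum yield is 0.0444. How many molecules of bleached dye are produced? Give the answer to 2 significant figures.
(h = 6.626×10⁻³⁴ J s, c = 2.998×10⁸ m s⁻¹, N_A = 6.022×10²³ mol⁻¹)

Photon energy at 478 nm: hc/λ = (6.626×10⁻³⁴)(2.998×10⁸)/(478×10⁻⁹) = 4.156×10⁻¹⁹ J.
Energy delivered: (1590 mW m⁻²)(19.6×10⁻⁴ m²)(3210 s) = 10.00 J.
Photons incident: 10.00 / 4.156×10⁻¹⁹ = 2.406×10¹⁹, i.e. 2.406×10¹⁹/6.022×10²³ = 3.995×10⁻⁵ mol.
Fraction absorbed: 1 − 10^(−1.48) = 0.9669.
Photons absorbed: 0.9669 × 3.995×10⁻⁵ = 3.863×10⁻⁵ mol.
Product: Φ × n_abs = 0.0444 × 3.863×10⁻⁵ = 1.715×10⁻⁶ mol.
As a count: 1.715×10⁻⁶ × 6.022×10²³ = 1.0×10¹⁸.

1.0×10¹⁸ molecules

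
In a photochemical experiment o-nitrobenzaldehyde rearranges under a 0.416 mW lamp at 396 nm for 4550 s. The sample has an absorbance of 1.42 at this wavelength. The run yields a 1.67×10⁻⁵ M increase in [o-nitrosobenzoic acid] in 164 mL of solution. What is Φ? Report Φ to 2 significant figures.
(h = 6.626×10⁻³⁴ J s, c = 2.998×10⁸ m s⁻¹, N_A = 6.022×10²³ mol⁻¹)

Φ = 0.45

Product: (1.67×10⁻⁵ M)(0.164 L) = 2.739×10⁻⁶ mol.
Photon energy at 396 nm: hc/λ = (6.626×10⁻³⁴)(2.998×10⁸)/(396×10⁻⁹) = 5.016×10⁻¹⁹ J.
Energy delivered: (0.416 mW)(4550 s) = 1.893 J.
Photons incident: 1.893 / 5.016×10⁻¹⁹ = 3.774×10¹⁸, i.e. 3.774×10¹⁸/6.022×10²³ = 6.267×10⁻⁶ mol.
Fraction absorbed: 1 − 10^(−1.42) = 0.9620.
Photons absorbed: 0.9620 × 6.267×10⁻⁶ = 6.029×10⁻⁶ mol.
Φ = 2.739×10⁻⁶ mol / 6.029×10⁻⁶ mol photons = 0.45.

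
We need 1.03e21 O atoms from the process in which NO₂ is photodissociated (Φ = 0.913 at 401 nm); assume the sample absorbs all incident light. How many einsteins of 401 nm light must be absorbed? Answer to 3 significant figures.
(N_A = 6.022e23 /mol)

Product: 1.03e21 / 6.022e23 = 0.001710 mol.
Photons that must be absorbed: 0.001710 / 0.913 = 0.001873 mol.

0.00187 einstein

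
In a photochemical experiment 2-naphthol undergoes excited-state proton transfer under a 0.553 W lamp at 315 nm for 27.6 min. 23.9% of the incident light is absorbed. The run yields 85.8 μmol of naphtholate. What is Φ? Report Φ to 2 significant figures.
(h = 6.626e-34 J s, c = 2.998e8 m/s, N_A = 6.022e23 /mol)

Product: 85.8 μmol = 8.58e-5 mol.
Photon energy at 315 nm: hc/λ = (6.626e-34)(2.998e8)/(315e-9) = 6.306e-19 J.
Energy delivered: (0.553 W)(1656 s) = 915.8 J.
Photons incident: 915.8 / 6.306e-19 = 1.452e21, i.e. 1.452e21/6.022e23 = 0.002411 mol.
Photons absorbed: 0.239 × 0.002411 = 5.762e-4 mol.
Φ = 8.58e-5 mol / 5.762e-4 mol photons = 0.15.

Φ = 0.15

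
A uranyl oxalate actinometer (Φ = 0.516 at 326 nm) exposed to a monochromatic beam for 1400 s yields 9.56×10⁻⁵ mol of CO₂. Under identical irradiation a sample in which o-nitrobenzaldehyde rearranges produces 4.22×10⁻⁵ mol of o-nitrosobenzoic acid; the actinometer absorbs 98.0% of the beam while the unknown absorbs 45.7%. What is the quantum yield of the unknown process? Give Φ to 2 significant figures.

Φ = 0.49

Photons absorbed by the actinometer: 9.56×10⁻⁵ / 0.516 = 1.853×10⁻⁴ mol.
Incident flux: 1.853×10⁻⁴ / 0.980 = 1.891×10⁻⁴ einstein.
Absorbed by unknown: 0.457 × 1.891×10⁻⁴ = 8.642×10⁻⁵ mol.
Φ(unknown) = 4.22×10⁻⁵ / 8.642×10⁻⁵ = 0.49.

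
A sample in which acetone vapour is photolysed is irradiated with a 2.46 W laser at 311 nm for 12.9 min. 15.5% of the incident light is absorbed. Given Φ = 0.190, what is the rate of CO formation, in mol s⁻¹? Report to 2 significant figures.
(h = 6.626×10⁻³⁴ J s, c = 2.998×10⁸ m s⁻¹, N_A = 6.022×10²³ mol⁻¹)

1.9×10⁻⁷ mol s⁻¹

Photon energy at 311 nm: hc/λ = (6.626×10⁻³⁴)(2.998×10⁸)/(311×10⁻⁹) = 6.387×10⁻¹⁹ J.
Energy delivered: (2.46 W)(774 s) = 1904 J.
Photons incident: 1904 / 6.387×10⁻¹⁹ = 2.981×10²¹, i.e. 2.981×10²¹/6.022×10²³ = 0.004950 mol.
Photons absorbed: 0.155 × 0.004950 = 7.673×10⁻⁴ mol.
Product formed: 0.190 × 7.673×10⁻⁴ = 1.458×10⁻⁴ mol.
Rate: 1.458×10⁻⁴ / 774 s = 1.9×10⁻⁷ mol s⁻¹.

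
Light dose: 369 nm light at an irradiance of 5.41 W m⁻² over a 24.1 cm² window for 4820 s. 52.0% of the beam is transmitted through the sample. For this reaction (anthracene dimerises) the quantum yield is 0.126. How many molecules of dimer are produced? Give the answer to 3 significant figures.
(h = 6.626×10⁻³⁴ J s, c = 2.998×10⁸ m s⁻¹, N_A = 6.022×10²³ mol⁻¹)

Photon energy at 369 nm: hc/λ = (6.626×10⁻³⁴)(2.998×10⁸)/(369×10⁻⁹) = 5.383×10⁻¹⁹ J.
Energy delivered: (5.41 W m⁻²)(24.1×10⁻⁴ m²)(4820 s) = 62.84 J.
Photons incident: 62.84 / 5.383×10⁻¹⁹ = 1.167×10²⁰, i.e. 1.167×10²⁰/6.022×10²³ = 1.938×10⁻⁴ mol.
Fraction absorbed: 1 − 52.0/100 = 0.4800.
Photons absorbed: 0.4800 × 1.938×10⁻⁴ = 9.302×10⁻⁵ mol.
Product: Φ × n_abs = 0.126 × 9.302×10⁻⁵ = 1.172×10⁻⁵ mol.
As a count: 1.172×10⁻⁵ × 6.022×10²³ = 7.06×10¹⁸.

7.06×10¹⁸ molecules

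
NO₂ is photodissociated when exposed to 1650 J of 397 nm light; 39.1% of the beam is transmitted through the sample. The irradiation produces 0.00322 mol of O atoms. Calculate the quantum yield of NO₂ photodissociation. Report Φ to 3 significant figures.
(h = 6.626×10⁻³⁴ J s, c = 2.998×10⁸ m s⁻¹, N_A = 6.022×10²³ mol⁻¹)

Φ = 0.966

Photon energy at 397 nm: hc/λ = (6.626×10⁻³⁴)(2.998×10⁸)/(397×10⁻⁹) = 5.004×10⁻¹⁹ J.
Photons incident: 1650 / 5.004×10⁻¹⁹ = 3.297×10²¹, i.e. 3.297×10²¹/6.022×10²³ = 0.005475 mol.
Fraction absorbed: 1 − 39.1/100 = 0.6090.
Photons absorbed: 0.6090 × 0.005475 = 0.003334 mol.
Φ = 0.00322 mol / 0.003334 mol photons = 0.966.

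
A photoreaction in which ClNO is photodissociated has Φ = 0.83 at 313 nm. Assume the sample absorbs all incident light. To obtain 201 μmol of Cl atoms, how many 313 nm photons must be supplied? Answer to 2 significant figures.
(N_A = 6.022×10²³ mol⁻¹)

1.5×10²⁰ photons

Product: 201 μmol = 2.01×10⁻⁴ mol.
Photons that must be absorbed: 2.01×10⁻⁴ / 0.83 = 2.422×10⁻⁴ mol.
Photon count: 2.422×10⁻⁴ × 6.022×10²³ = 1.5×10²⁰.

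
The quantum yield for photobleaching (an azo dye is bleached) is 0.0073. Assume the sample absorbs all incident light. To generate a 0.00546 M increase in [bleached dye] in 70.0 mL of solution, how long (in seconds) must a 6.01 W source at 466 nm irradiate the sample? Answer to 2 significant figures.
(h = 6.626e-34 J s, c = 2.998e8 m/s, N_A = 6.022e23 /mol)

Product: (0.00546 M)(0.07 L) = 3.822e-4 mol.
Photons that must be absorbed: 3.822e-4 / 0.0073 = 0.05236 mol.
Photon energy: hc/λ = 4.263e-19 J; per mole, 2.567e5 J mol⁻¹.
Energy required: 0.05236 × 2.567e5 = 1.344e4 J.
Time: 1.344e4 J / 6.01 W = 2200 s.

t ≈ 2200 s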